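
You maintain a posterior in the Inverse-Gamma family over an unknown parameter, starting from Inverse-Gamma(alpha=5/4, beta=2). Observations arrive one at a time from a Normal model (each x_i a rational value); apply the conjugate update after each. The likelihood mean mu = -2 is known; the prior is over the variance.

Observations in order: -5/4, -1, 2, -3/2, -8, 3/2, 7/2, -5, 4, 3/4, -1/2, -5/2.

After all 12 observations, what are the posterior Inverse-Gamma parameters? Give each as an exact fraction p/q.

obs 1: x=-5/4 → posterior Inverse-Gamma(7/4, 73/32)
obs 2: x=-1 → posterior Inverse-Gamma(9/4, 89/32)
obs 3: x=2 → posterior Inverse-Gamma(11/4, 345/32)
obs 4: x=-3/2 → posterior Inverse-Gamma(13/4, 349/32)
obs 5: x=-8 → posterior Inverse-Gamma(15/4, 925/32)
obs 6: x=3/2 → posterior Inverse-Gamma(17/4, 1121/32)
obs 7: x=7/2 → posterior Inverse-Gamma(19/4, 1605/32)
obs 8: x=-5 → posterior Inverse-Gamma(21/4, 1749/32)
obs 9: x=4 → posterior Inverse-Gamma(23/4, 2325/32)
obs 10: x=3/4 → posterior Inverse-Gamma(25/4, 1223/16)
obs 11: x=-1/2 → posterior Inverse-Gamma(27/4, 1241/16)
obs 12: x=-5/2 → posterior Inverse-Gamma(29/4, 1243/16)

alpha=29/4, beta=1243/16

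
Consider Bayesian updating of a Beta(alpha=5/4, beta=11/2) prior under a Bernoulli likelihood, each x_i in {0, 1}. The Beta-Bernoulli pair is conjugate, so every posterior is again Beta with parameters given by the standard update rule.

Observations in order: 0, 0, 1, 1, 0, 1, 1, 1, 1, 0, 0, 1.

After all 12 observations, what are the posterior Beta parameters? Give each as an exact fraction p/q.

obs 1: x=0 → posterior Beta(5/4, 13/2)
obs 2: x=0 → posterior Beta(5/4, 15/2)
obs 3: x=1 → posterior Beta(9/4, 15/2)
obs 4: x=1 → posterior Beta(13/4, 15/2)
obs 5: x=0 → posterior Beta(13/4, 17/2)
obs 6: x=1 → posterior Beta(17/4, 17/2)
obs 7: x=1 → posterior Beta(21/4, 17/2)
obs 8: x=1 → posterior Beta(25/4, 17/2)
obs 9: x=1 → posterior Beta(29/4, 17/2)
obs 10: x=0 → posterior Beta(29/4, 19/2)
obs 11: x=0 → posterior Beta(29/4, 21/2)
obs 12: x=1 → posterior Beta(33/4, 21/2)

alpha=33/4, beta=21/2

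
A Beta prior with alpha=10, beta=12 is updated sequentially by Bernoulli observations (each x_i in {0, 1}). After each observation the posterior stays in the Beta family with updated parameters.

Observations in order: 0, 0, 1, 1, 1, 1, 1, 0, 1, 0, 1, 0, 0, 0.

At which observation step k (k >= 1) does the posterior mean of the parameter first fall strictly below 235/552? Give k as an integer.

obs 1: x=0 → posterior Beta(10, 13)
obs 2: x=0 → posterior Beta(10, 14)
obs 3: x=1 → posterior Beta(11, 14)
obs 4: x=1 → posterior Beta(12, 14)
obs 5: x=1 → posterior Beta(13, 14)
obs 6: x=1 → posterior Beta(14, 14)
obs 7: x=1 → posterior Beta(15, 14)
obs 8: x=0 → posterior Beta(15, 15)
obs 9: x=1 → posterior Beta(16, 15)
obs 10: x=0 → posterior Beta(16, 16)
obs 11: x=1 → posterior Beta(17, 16)
obs 12: x=0 → posterior Beta(17, 17)
obs 13: x=0 → posterior Beta(17, 18)
obs 14: x=0 → posterior Beta(17, 19)

k = 2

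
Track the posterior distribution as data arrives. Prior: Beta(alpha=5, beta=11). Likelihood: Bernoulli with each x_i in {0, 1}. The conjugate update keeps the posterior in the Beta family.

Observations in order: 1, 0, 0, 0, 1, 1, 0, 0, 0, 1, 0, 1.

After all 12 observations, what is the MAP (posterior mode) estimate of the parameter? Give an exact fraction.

obs 1: x=1 → posterior Beta(6, 11)
obs 2: x=0 → posterior Beta(6, 12)
obs 3: x=0 → posterior Beta(6, 13)
obs 4: x=0 → posterior Beta(6, 14)
obs 5: x=1 → posterior Beta(7, 14)
obs 6: x=1 → posterior Beta(8, 14)
obs 7: x=0 → posterior Beta(8, 15)
obs 8: x=0 → posterior Beta(8, 16)
obs 9: x=0 → posterior Beta(8, 17)
obs 10: x=1 → posterior Beta(9, 17)
obs 11: x=0 → posterior Beta(9, 18)
obs 12: x=1 → posterior Beta(10, 18)

9/26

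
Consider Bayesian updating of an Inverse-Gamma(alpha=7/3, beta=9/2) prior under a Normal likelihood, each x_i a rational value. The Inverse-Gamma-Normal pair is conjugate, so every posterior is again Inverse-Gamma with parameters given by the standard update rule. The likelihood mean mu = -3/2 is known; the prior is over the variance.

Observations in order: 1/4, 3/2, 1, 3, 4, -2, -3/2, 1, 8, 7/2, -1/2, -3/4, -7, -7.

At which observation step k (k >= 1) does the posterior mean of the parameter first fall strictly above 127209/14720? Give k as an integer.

obs 1: x=1/4 → posterior Inverse-Gamma(17/6, 193/32)
obs 2: x=3/2 → posterior Inverse-Gamma(10/3, 337/32)
obs 3: x=1 → posterior Inverse-Gamma(23/6, 437/32)
obs 4: x=3 → posterior Inverse-Gamma(13/3, 761/32)
obs 5: x=4 → posterior Inverse-Gamma(29/6, 1245/32)
obs 6: x=-2 → posterior Inverse-Gamma(16/3, 1249/32)
obs 7: x=-3/2 → posterior Inverse-Gamma(35/6, 1249/32)
obs 8: x=1 → posterior Inverse-Gamma(19/3, 1349/32)
obs 9: x=8 → posterior Inverse-Gamma(41/6, 2793/32)
obs 10: x=7/2 → posterior Inverse-Gamma(22/3, 3193/32)
obs 11: x=-1/2 → posterior Inverse-Gamma(47/6, 3209/32)
obs 12: x=-3/4 → posterior Inverse-Gamma(25/3, 1609/16)
obs 13: x=-7 → posterior Inverse-Gamma(53/6, 1851/16)
obs 14: x=-7 → posterior Inverse-Gamma(28/3, 2093/16)

k = 5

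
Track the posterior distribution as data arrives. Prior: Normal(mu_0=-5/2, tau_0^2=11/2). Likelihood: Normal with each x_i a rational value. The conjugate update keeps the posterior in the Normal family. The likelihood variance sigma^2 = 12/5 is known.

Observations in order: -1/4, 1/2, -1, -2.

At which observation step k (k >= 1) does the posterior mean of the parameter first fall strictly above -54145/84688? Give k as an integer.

obs 1: x=-1/4 → posterior Normal(-295/316, 132/79)
obs 2: x=1/2 → posterior Normal(-185/536, 66/67)
obs 3: x=-1 → posterior Normal(-15/28, 44/63)
obs 4: x=-2 → posterior Normal(-845/976, 33/61)

k = 2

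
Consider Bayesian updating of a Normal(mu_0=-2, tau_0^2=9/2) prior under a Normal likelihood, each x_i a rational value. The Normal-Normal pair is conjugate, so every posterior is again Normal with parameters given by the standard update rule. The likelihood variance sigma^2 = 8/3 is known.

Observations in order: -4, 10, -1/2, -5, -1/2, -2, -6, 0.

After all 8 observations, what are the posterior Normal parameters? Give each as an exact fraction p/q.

mu_0=-31/29, tau_0^2=9/29

obs 1: x=-4 → posterior Normal(-140/43, 72/43)
obs 2: x=10 → posterior Normal(13/7, 36/35)
obs 3: x=-1/2 → posterior Normal(233/194, 72/97)
obs 4: x=-5 → posterior Normal(-37/248, 18/31)
obs 5: x=-1/2 → posterior Normal(-32/151, 72/151)
obs 6: x=-2 → posterior Normal(-43/89, 36/89)
obs 7: x=-6 → posterior Normal(-248/205, 72/205)
obs 8: x=0 → posterior Normal(-31/29, 9/29)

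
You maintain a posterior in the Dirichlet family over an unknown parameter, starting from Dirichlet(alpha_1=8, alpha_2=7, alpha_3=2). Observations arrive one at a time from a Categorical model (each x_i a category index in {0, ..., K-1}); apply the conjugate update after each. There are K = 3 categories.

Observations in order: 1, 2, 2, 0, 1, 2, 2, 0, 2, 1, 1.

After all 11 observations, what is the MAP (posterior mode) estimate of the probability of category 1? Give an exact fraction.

obs 1: x=1 → posterior Dirichlet(8, 8, 2)
obs 2: x=2 → posterior Dirichlet(8, 8, 3)
obs 3: x=2 → posterior Dirichlet(8, 8, 4)
obs 4: x=0 → posterior Dirichlet(9, 8, 4)
obs 5: x=1 → posterior Dirichlet(9, 9, 4)
obs 6: x=2 → posterior Dirichlet(9, 9, 5)
obs 7: x=2 → posterior Dirichlet(9, 9, 6)
obs 8: x=0 → posterior Dirichlet(10, 9, 6)
obs 9: x=2 → posterior Dirichlet(10, 9, 7)
obs 10: x=1 → posterior Dirichlet(10, 10, 7)
obs 11: x=1 → posterior Dirichlet(10, 11, 7)

2/5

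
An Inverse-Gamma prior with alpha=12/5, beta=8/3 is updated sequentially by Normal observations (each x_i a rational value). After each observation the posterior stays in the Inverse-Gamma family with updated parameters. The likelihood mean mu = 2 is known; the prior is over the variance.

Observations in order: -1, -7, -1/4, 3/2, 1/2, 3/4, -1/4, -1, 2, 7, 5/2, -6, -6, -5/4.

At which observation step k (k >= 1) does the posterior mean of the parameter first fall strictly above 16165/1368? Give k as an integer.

k = 2

obs 1: x=-1 → posterior Inverse-Gamma(29/10, 43/6)
obs 2: x=-7 → posterior Inverse-Gamma(17/5, 143/3)
obs 3: x=-1/4 → posterior Inverse-Gamma(39/10, 4819/96)
obs 4: x=3/2 → posterior Inverse-Gamma(22/5, 4831/96)
obs 5: x=1/2 → posterior Inverse-Gamma(49/10, 4939/96)
obs 6: x=3/4 → posterior Inverse-Gamma(27/5, 2507/48)
obs 7: x=-1/4 → posterior Inverse-Gamma(59/10, 5257/96)
obs 8: x=-1 → posterior Inverse-Gamma(32/5, 5689/96)
obs 9: x=2 → posterior Inverse-Gamma(69/10, 5689/96)
obs 10: x=7 → posterior Inverse-Gamma(37/5, 6889/96)
obs 11: x=5/2 → posterior Inverse-Gamma(79/10, 6901/96)
obs 12: x=-6 → posterior Inverse-Gamma(42/5, 9973/96)
obs 13: x=-6 → posterior Inverse-Gamma(89/10, 13045/96)
obs 14: x=-5/4 → posterior Inverse-Gamma(47/5, 847/6)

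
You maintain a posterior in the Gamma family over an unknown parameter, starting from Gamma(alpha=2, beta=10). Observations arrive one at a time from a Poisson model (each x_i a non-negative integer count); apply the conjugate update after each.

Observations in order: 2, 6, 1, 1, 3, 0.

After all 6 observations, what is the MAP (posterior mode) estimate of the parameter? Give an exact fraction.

obs 1: x=2 → posterior Gamma(4, 11)
obs 2: x=6 → posterior Gamma(10, 12)
obs 3: x=1 → posterior Gamma(11, 13)
obs 4: x=1 → posterior Gamma(12, 14)
obs 5: x=3 → posterior Gamma(15, 15)
obs 6: x=0 → posterior Gamma(15, 16)

7/8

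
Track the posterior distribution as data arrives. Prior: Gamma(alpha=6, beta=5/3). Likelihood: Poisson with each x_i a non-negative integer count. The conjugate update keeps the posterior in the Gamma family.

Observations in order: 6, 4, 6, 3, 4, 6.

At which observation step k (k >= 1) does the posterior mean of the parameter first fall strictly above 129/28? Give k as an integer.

obs 1: x=6 → posterior Gamma(12, 8/3)
obs 2: x=4 → posterior Gamma(16, 11/3)
obs 3: x=6 → posterior Gamma(22, 14/3)
obs 4: x=3 → posterior Gamma(25, 17/3)
obs 5: x=4 → posterior Gamma(29, 20/3)
obs 6: x=6 → posterior Gamma(35, 23/3)

k = 3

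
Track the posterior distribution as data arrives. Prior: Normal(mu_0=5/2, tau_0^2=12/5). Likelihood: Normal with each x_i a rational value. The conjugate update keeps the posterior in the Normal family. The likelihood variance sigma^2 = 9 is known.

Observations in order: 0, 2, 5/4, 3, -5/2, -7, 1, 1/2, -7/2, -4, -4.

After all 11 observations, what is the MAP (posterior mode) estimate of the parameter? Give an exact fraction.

-31/118

obs 1: x=0 → posterior Normal(75/38, 36/19)
obs 2: x=2 → posterior Normal(91/46, 36/23)
obs 3: x=5/4 → posterior Normal(101/54, 4/3)
obs 4: x=3 → posterior Normal(125/62, 36/31)
obs 5: x=-5/2 → posterior Normal(3/2, 36/35)
obs 6: x=-7 → posterior Normal(49/78, 12/13)
obs 7: x=1 → posterior Normal(57/86, 36/43)
obs 8: x=1/2 → posterior Normal(61/94, 36/47)
obs 9: x=-7/2 → posterior Normal(11/34, 12/17)
obs 10: x=-4 → posterior Normal(1/110, 36/55)
obs 11: x=-4 → posterior Normal(-31/118, 36/59)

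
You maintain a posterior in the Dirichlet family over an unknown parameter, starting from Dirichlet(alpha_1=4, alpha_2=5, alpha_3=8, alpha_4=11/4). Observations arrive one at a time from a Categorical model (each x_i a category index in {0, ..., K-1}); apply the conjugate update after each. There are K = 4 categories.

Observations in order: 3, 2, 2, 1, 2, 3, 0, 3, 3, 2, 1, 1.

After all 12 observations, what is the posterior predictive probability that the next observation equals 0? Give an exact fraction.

20/127

obs 1: x=3 → posterior Dirichlet(4, 5, 8, 15/4)
obs 2: x=2 → posterior Dirichlet(4, 5, 9, 15/4)
obs 3: x=2 → posterior Dirichlet(4, 5, 10, 15/4)
obs 4: x=1 → posterior Dirichlet(4, 6, 10, 15/4)
obs 5: x=2 → posterior Dirichlet(4, 6, 11, 15/4)
obs 6: x=3 → posterior Dirichlet(4, 6, 11, 19/4)
obs 7: x=0 → posterior Dirichlet(5, 6, 11, 19/4)
obs 8: x=3 → posterior Dirichlet(5, 6, 11, 23/4)
obs 9: x=3 → posterior Dirichlet(5, 6, 11, 27/4)
obs 10: x=2 → posterior Dirichlet(5, 6, 12, 27/4)
obs 11: x=1 → posterior Dirichlet(5, 7, 12, 27/4)
obs 12: x=1 → posterior Dirichlet(5, 8, 12, 27/4)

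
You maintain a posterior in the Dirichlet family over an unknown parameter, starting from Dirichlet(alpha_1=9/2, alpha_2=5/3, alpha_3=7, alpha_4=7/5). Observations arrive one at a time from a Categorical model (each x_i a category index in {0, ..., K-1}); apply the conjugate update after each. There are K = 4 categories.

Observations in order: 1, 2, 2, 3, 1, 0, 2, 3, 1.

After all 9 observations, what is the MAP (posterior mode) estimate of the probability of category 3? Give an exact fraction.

obs 1: x=1 → posterior Dirichlet(9/2, 8/3, 7, 7/5)
obs 2: x=2 → posterior Dirichlet(9/2, 8/3, 8, 7/5)
obs 3: x=2 → posterior Dirichlet(9/2, 8/3, 9, 7/5)
obs 4: x=3 → posterior Dirichlet(9/2, 8/3, 9, 12/5)
obs 5: x=1 → posterior Dirichlet(9/2, 11/3, 9, 12/5)
obs 6: x=0 → posterior Dirichlet(11/2, 11/3, 9, 12/5)
obs 7: x=2 → posterior Dirichlet(11/2, 11/3, 10, 12/5)
obs 8: x=3 → posterior Dirichlet(11/2, 11/3, 10, 17/5)
obs 9: x=1 → posterior Dirichlet(11/2, 14/3, 10, 17/5)

72/587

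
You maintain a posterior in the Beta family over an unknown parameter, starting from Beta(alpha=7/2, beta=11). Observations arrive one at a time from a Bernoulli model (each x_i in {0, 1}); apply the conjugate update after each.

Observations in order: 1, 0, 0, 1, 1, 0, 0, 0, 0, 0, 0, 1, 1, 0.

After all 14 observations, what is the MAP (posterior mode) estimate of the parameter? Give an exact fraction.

obs 1: x=1 → posterior Beta(9/2, 11)
obs 2: x=0 → posterior Beta(9/2, 12)
obs 3: x=0 → posterior Beta(9/2, 13)
obs 4: x=1 → posterior Beta(11/2, 13)
obs 5: x=1 → posterior Beta(13/2, 13)
obs 6: x=0 → posterior Beta(13/2, 14)
obs 7: x=0 → posterior Beta(13/2, 15)
obs 8: x=0 → posterior Beta(13/2, 16)
obs 9: x=0 → posterior Beta(13/2, 17)
obs 10: x=0 → posterior Beta(13/2, 18)
obs 11: x=0 → posterior Beta(13/2, 19)
obs 12: x=1 → posterior Beta(15/2, 19)
obs 13: x=1 → posterior Beta(17/2, 19)
obs 14: x=0 → posterior Beta(17/2, 20)

15/53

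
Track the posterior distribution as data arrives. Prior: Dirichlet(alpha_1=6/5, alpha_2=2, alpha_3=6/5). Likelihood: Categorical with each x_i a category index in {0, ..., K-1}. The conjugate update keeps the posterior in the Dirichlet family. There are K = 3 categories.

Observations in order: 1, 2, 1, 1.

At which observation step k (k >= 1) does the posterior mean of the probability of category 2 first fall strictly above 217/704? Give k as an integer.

obs 1: x=1 → posterior Dirichlet(6/5, 3, 6/5)
obs 2: x=2 → posterior Dirichlet(6/5, 3, 11/5)
obs 3: x=1 → posterior Dirichlet(6/5, 4, 11/5)
obs 4: x=1 → posterior Dirichlet(6/5, 5, 11/5)

k = 2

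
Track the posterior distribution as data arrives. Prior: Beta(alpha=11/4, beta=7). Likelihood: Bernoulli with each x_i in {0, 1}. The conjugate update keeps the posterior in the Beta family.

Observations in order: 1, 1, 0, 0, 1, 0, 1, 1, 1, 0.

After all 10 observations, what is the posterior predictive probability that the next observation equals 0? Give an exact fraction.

44/79

obs 1: x=1 → posterior Beta(15/4, 7)
obs 2: x=1 → posterior Beta(19/4, 7)
obs 3: x=0 → posterior Beta(19/4, 8)
obs 4: x=0 → posterior Beta(19/4, 9)
obs 5: x=1 → posterior Beta(23/4, 9)
obs 6: x=0 → posterior Beta(23/4, 10)
obs 7: x=1 → posterior Beta(27/4, 10)
obs 8: x=1 → posterior Beta(31/4, 10)
obs 9: x=1 → posterior Beta(35/4, 10)
obs 10: x=0 → posterior Beta(35/4, 11)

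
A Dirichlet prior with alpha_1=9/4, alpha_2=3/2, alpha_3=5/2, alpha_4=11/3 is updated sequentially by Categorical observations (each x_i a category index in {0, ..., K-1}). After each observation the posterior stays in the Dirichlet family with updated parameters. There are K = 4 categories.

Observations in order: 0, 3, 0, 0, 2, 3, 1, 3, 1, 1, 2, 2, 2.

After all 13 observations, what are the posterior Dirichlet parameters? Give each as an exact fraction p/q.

obs 1: x=0 → posterior Dirichlet(13/4, 3/2, 5/2, 11/3)
obs 2: x=3 → posterior Dirichlet(13/4, 3/2, 5/2, 14/3)
obs 3: x=0 → posterior Dirichlet(17/4, 3/2, 5/2, 14/3)
obs 4: x=0 → posterior Dirichlet(21/4, 3/2, 5/2, 14/3)
obs 5: x=2 → posterior Dirichlet(21/4, 3/2, 7/2, 14/3)
obs 6: x=3 → posterior Dirichlet(21/4, 3/2, 7/2, 17/3)
obs 7: x=1 → posterior Dirichlet(21/4, 5/2, 7/2, 17/3)
obs 8: x=3 → posterior Dirichlet(21/4, 5/2, 7/2, 20/3)
obs 9: x=1 → posterior Dirichlet(21/4, 7/2, 7/2, 20/3)
obs 10: x=1 → posterior Dirichlet(21/4, 9/2, 7/2, 20/3)
obs 11: x=2 → posterior Dirichlet(21/4, 9/2, 9/2, 20/3)
obs 12: x=2 → posterior Dirichlet(21/4, 9/2, 11/2, 20/3)
obs 13: x=2 → posterior Dirichlet(21/4, 9/2, 13/2, 20/3)

alpha_1=21/4, alpha_2=9/2, alpha_3=13/2, alpha_4=20/3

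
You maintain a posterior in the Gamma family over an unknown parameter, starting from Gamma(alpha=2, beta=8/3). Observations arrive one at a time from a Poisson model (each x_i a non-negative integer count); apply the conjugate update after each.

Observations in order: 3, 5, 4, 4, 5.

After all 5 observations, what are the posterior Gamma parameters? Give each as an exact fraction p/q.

alpha=23, beta=23/3

obs 1: x=3 → posterior Gamma(5, 11/3)
obs 2: x=5 → posterior Gamma(10, 14/3)
obs 3: x=4 → posterior Gamma(14, 17/3)
obs 4: x=4 → posterior Gamma(18, 20/3)
obs 5: x=5 → posterior Gamma(23, 23/3)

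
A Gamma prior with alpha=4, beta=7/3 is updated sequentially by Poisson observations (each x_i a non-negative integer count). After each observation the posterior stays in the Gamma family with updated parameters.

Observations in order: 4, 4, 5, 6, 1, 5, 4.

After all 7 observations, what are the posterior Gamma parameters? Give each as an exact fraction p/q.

obs 1: x=4 → posterior Gamma(8, 10/3)
obs 2: x=4 → posterior Gamma(12, 13/3)
obs 3: x=5 → posterior Gamma(17, 16/3)
obs 4: x=6 → posterior Gamma(23, 19/3)
obs 5: x=1 → posterior Gamma(24, 22/3)
obs 6: x=5 → posterior Gamma(29, 25/3)
obs 7: x=4 → posterior Gamma(33, 28/3)

alpha=33, beta=28/3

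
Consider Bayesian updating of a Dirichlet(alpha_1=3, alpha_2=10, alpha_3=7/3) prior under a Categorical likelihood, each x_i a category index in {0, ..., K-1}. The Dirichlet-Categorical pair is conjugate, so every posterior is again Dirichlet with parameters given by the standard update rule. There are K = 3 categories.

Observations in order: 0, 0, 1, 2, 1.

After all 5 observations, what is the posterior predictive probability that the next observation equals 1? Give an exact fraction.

obs 1: x=0 → posterior Dirichlet(4, 10, 7/3)
obs 2: x=0 → posterior Dirichlet(5, 10, 7/3)
obs 3: x=1 → posterior Dirichlet(5, 11, 7/3)
obs 4: x=2 → posterior Dirichlet(5, 11, 10/3)
obs 5: x=1 → posterior Dirichlet(5, 12, 10/3)

36/61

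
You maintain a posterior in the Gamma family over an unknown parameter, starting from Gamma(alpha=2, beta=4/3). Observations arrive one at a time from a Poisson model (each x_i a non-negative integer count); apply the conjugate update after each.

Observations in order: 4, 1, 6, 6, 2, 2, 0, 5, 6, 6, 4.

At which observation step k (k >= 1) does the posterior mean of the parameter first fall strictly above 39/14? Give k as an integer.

k = 3

obs 1: x=4 → posterior Gamma(6, 7/3)
obs 2: x=1 → posterior Gamma(7, 10/3)
obs 3: x=6 → posterior Gamma(13, 13/3)
obs 4: x=6 → posterior Gamma(19, 16/3)
obs 5: x=2 → posterior Gamma(21, 19/3)
obs 6: x=2 → posterior Gamma(23, 22/3)
obs 7: x=0 → posterior Gamma(23, 25/3)
obs 8: x=5 → posterior Gamma(28, 28/3)
obs 9: x=6 → posterior Gamma(34, 31/3)
obs 10: x=6 → posterior Gamma(40, 34/3)
obs 11: x=4 → posterior Gamma(44, 37/3)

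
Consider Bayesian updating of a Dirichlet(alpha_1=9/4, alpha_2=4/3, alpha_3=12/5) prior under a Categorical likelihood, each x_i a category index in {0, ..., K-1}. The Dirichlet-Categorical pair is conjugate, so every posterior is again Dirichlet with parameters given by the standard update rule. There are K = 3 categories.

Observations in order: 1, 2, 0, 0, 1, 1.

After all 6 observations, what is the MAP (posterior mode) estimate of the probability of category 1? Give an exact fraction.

200/539

obs 1: x=1 → posterior Dirichlet(9/4, 7/3, 12/5)
obs 2: x=2 → posterior Dirichlet(9/4, 7/3, 17/5)
obs 3: x=0 → posterior Dirichlet(13/4, 7/3, 17/5)
obs 4: x=0 → posterior Dirichlet(17/4, 7/3, 17/5)
obs 5: x=1 → posterior Dirichlet(17/4, 10/3, 17/5)
obs 6: x=1 → posterior Dirichlet(17/4, 13/3, 17/5)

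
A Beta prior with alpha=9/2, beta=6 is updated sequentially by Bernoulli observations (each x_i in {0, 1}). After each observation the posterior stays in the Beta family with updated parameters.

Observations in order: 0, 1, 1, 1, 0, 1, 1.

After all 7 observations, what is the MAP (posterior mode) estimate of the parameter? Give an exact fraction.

17/31

obs 1: x=0 → posterior Beta(9/2, 7)
obs 2: x=1 → posterior Beta(11/2, 7)
obs 3: x=1 → posterior Beta(13/2, 7)
obs 4: x=1 → posterior Beta(15/2, 7)
obs 5: x=0 → posterior Beta(15/2, 8)
obs 6: x=1 → posterior Beta(17/2, 8)
obs 7: x=1 → posterior Beta(19/2, 8)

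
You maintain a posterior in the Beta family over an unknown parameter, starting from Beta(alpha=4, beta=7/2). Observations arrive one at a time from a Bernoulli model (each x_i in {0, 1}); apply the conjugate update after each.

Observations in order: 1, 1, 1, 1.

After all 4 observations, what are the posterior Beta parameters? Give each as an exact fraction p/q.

obs 1: x=1 → posterior Beta(5, 7/2)
obs 2: x=1 → posterior Beta(6, 7/2)
obs 3: x=1 → posterior Beta(7, 7/2)
obs 4: x=1 → posterior Beta(8, 7/2)

alpha=8, beta=7/2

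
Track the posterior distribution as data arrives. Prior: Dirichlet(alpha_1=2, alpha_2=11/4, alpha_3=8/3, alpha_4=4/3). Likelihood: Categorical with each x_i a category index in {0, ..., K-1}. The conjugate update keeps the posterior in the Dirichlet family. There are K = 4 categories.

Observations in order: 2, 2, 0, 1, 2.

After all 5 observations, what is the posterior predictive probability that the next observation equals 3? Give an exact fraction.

16/165

obs 1: x=2 → posterior Dirichlet(2, 11/4, 11/3, 4/3)
obs 2: x=2 → posterior Dirichlet(2, 11/4, 14/3, 4/3)
obs 3: x=0 → posterior Dirichlet(3, 11/4, 14/3, 4/3)
obs 4: x=1 → posterior Dirichlet(3, 15/4, 14/3, 4/3)
obs 5: x=2 → posterior Dirichlet(3, 15/4, 17/3, 4/3)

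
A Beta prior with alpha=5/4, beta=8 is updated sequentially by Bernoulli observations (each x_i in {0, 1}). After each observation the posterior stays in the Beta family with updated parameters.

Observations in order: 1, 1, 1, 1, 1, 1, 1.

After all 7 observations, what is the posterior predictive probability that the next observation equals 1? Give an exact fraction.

obs 1: x=1 → posterior Beta(9/4, 8)
obs 2: x=1 → posterior Beta(13/4, 8)
obs 3: x=1 → posterior Beta(17/4, 8)
obs 4: x=1 → posterior Beta(21/4, 8)
obs 5: x=1 → posterior Beta(25/4, 8)
obs 6: x=1 → posterior Beta(29/4, 8)
obs 7: x=1 → posterior Beta(33/4, 8)

33/65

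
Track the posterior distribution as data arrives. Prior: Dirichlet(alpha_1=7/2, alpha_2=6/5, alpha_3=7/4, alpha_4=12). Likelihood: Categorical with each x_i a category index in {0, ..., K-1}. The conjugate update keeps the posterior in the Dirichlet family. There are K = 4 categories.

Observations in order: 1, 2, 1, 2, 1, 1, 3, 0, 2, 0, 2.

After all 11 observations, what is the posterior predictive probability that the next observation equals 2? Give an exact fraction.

obs 1: x=1 → posterior Dirichlet(7/2, 11/5, 7/4, 12)
obs 2: x=2 → posterior Dirichlet(7/2, 11/5, 11/4, 12)
obs 3: x=1 → posterior Dirichlet(7/2, 16/5, 11/4, 12)
obs 4: x=2 → posterior Dirichlet(7/2, 16/5, 15/4, 12)
obs 5: x=1 → posterior Dirichlet(7/2, 21/5, 15/4, 12)
obs 6: x=1 → posterior Dirichlet(7/2, 26/5, 15/4, 12)
obs 7: x=3 → posterior Dirichlet(7/2, 26/5, 15/4, 13)
obs 8: x=0 → posterior Dirichlet(9/2, 26/5, 15/4, 13)
obs 9: x=2 → posterior Dirichlet(9/2, 26/5, 19/4, 13)
obs 10: x=0 → posterior Dirichlet(11/2, 26/5, 19/4, 13)
obs 11: x=2 → posterior Dirichlet(11/2, 26/5, 23/4, 13)

115/589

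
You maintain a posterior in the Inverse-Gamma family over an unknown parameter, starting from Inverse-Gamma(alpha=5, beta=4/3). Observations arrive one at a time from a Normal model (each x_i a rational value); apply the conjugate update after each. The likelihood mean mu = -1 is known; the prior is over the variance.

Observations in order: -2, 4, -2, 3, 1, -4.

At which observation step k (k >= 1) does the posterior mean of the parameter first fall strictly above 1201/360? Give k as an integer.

obs 1: x=-2 → posterior Inverse-Gamma(11/2, 11/6)
obs 2: x=4 → posterior Inverse-Gamma(6, 43/3)
obs 3: x=-2 → posterior Inverse-Gamma(13/2, 89/6)
obs 4: x=3 → posterior Inverse-Gamma(7, 137/6)
obs 5: x=1 → posterior Inverse-Gamma(15/2, 149/6)
obs 6: x=-4 → posterior Inverse-Gamma(8, 88/3)

k = 4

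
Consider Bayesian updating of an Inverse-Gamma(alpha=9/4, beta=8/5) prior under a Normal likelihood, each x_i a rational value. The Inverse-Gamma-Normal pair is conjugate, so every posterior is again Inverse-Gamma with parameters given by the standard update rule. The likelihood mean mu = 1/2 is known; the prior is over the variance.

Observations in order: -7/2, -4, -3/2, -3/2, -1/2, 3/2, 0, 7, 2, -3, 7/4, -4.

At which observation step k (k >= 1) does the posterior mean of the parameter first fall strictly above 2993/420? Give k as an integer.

obs 1: x=-7/2 → posterior Inverse-Gamma(11/4, 48/5)
obs 2: x=-4 → posterior Inverse-Gamma(13/4, 789/40)
obs 3: x=-3/2 → posterior Inverse-Gamma(15/4, 869/40)
obs 4: x=-3/2 → posterior Inverse-Gamma(17/4, 949/40)
obs 5: x=-1/2 → posterior Inverse-Gamma(19/4, 969/40)
obs 6: x=3/2 → posterior Inverse-Gamma(21/4, 989/40)
obs 7: x=0 → posterior Inverse-Gamma(23/4, 497/20)
obs 8: x=7 → posterior Inverse-Gamma(25/4, 1839/40)
obs 9: x=2 → posterior Inverse-Gamma(27/4, 471/10)
obs 10: x=-3 → posterior Inverse-Gamma(29/4, 2129/40)
obs 11: x=7/4 → posterior Inverse-Gamma(31/4, 8641/160)
obs 12: x=-4 → posterior Inverse-Gamma(33/4, 10261/160)

k = 2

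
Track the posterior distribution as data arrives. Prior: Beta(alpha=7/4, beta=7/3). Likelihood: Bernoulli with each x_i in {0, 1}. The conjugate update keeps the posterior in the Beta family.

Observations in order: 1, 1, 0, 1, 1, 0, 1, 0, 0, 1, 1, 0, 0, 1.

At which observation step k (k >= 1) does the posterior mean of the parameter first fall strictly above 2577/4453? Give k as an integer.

k = 2

obs 1: x=1 → posterior Beta(11/4, 7/3)
obs 2: x=1 → posterior Beta(15/4, 7/3)
obs 3: x=0 → posterior Beta(15/4, 10/3)
obs 4: x=1 → posterior Beta(19/4, 10/3)
obs 5: x=1 → posterior Beta(23/4, 10/3)
obs 6: x=0 → posterior Beta(23/4, 13/3)
obs 7: x=1 → posterior Beta(27/4, 13/3)
obs 8: x=0 → posterior Beta(27/4, 16/3)
obs 9: x=0 → posterior Beta(27/4, 19/3)
obs 10: x=1 → posterior Beta(31/4, 19/3)
obs 11: x=1 → posterior Beta(35/4, 19/3)
obs 12: x=0 → posterior Beta(35/4, 22/3)
obs 13: x=0 → posterior Beta(35/4, 25/3)
obs 14: x=1 → posterior Beta(39/4, 25/3)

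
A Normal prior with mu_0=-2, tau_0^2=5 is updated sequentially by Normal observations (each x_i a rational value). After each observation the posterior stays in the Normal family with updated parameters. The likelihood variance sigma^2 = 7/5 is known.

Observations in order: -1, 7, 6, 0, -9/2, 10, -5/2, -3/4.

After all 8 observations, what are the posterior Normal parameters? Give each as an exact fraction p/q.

obs 1: x=-1 → posterior Normal(-39/32, 35/32)
obs 2: x=7 → posterior Normal(136/57, 35/57)
obs 3: x=6 → posterior Normal(143/41, 35/82)
obs 4: x=0 → posterior Normal(286/107, 35/107)
obs 5: x=-9/2 → posterior Normal(347/264, 35/132)
obs 6: x=10 → posterior Normal(847/314, 35/157)
obs 7: x=-5/2 → posterior Normal(361/182, 5/26)
obs 8: x=-3/4 → posterior Normal(1369/828, 35/207)

mu_0=1369/828, tau_0^2=35/207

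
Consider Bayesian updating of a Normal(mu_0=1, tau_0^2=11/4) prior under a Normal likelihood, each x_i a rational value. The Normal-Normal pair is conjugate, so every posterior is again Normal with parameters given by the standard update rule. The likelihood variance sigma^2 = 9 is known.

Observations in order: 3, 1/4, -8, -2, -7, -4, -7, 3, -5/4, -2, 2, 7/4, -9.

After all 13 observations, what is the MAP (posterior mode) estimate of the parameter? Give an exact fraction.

-1187/716

obs 1: x=3 → posterior Normal(69/47, 99/47)
obs 2: x=1/4 → posterior Normal(287/232, 99/58)
obs 3: x=-8 → posterior Normal(-65/276, 33/23)
obs 4: x=-2 → posterior Normal(-153/320, 99/80)
obs 5: x=-7 → posterior Normal(-461/364, 99/91)
obs 6: x=-4 → posterior Normal(-637/408, 33/34)
obs 7: x=-7 → posterior Normal(-945/452, 99/113)
obs 8: x=3 → posterior Normal(-813/496, 99/124)
obs 9: x=-5/4 → posterior Normal(-217/135, 11/15)
obs 10: x=-2 → posterior Normal(-239/146, 99/146)
obs 11: x=2 → posterior Normal(-217/157, 99/157)
obs 12: x=7/4 → posterior Normal(-113/96, 33/56)
obs 13: x=-9 → posterior Normal(-1187/716, 99/179)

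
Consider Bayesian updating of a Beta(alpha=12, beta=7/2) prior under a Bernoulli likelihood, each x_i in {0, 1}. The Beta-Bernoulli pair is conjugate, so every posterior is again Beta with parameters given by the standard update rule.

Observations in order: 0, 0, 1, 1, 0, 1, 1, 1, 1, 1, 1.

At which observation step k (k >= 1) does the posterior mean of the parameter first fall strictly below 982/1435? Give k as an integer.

k = 5

obs 1: x=0 → posterior Beta(12, 9/2)
obs 2: x=0 → posterior Beta(12, 11/2)
obs 3: x=1 → posterior Beta(13, 11/2)
obs 4: x=1 → posterior Beta(14, 11/2)
obs 5: x=0 → posterior Beta(14, 13/2)
obs 6: x=1 → posterior Beta(15, 13/2)
obs 7: x=1 → posterior Beta(16, 13/2)
obs 8: x=1 → posterior Beta(17, 13/2)
obs 9: x=1 → posterior Beta(18, 13/2)
obs 10: x=1 → posterior Beta(19, 13/2)
obs 11: x=1 → posterior Beta(20, 13/2)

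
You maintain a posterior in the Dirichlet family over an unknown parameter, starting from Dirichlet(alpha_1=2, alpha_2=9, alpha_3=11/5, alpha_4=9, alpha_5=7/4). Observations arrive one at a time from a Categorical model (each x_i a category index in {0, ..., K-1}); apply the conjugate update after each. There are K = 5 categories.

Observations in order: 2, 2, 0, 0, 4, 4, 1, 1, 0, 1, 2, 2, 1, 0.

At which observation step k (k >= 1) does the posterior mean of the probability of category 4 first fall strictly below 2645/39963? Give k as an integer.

obs 1: x=2 → posterior Dirichlet(2, 9, 16/5, 9, 7/4)
obs 2: x=2 → posterior Dirichlet(2, 9, 21/5, 9, 7/4)
obs 3: x=0 → posterior Dirichlet(3, 9, 21/5, 9, 7/4)
obs 4: x=0 → posterior Dirichlet(4, 9, 21/5, 9, 7/4)
obs 5: x=4 → posterior Dirichlet(4, 9, 21/5, 9, 11/4)
obs 6: x=4 → posterior Dirichlet(4, 9, 21/5, 9, 15/4)
obs 7: x=1 → posterior Dirichlet(4, 10, 21/5, 9, 15/4)
obs 8: x=1 → posterior Dirichlet(4, 11, 21/5, 9, 15/4)
obs 9: x=0 → posterior Dirichlet(5, 11, 21/5, 9, 15/4)
obs 10: x=1 → posterior Dirichlet(5, 12, 21/5, 9, 15/4)
obs 11: x=2 → posterior Dirichlet(5, 12, 26/5, 9, 15/4)
obs 12: x=2 → posterior Dirichlet(5, 12, 31/5, 9, 15/4)
obs 13: x=1 → posterior Dirichlet(5, 13, 31/5, 9, 15/4)
obs 14: x=0 → posterior Dirichlet(6, 13, 31/5, 9, 15/4)

k = 3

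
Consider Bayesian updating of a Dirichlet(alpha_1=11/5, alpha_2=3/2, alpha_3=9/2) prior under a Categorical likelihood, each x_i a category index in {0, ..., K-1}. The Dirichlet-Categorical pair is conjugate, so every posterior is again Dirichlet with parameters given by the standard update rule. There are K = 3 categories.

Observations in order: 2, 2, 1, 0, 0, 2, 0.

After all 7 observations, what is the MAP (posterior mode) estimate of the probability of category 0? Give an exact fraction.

obs 1: x=2 → posterior Dirichlet(11/5, 3/2, 11/2)
obs 2: x=2 → posterior Dirichlet(11/5, 3/2, 13/2)
obs 3: x=1 → posterior Dirichlet(11/5, 5/2, 13/2)
obs 4: x=0 → posterior Dirichlet(16/5, 5/2, 13/2)
obs 5: x=0 → posterior Dirichlet(21/5, 5/2, 13/2)
obs 6: x=2 → posterior Dirichlet(21/5, 5/2, 15/2)
obs 7: x=0 → posterior Dirichlet(26/5, 5/2, 15/2)

21/61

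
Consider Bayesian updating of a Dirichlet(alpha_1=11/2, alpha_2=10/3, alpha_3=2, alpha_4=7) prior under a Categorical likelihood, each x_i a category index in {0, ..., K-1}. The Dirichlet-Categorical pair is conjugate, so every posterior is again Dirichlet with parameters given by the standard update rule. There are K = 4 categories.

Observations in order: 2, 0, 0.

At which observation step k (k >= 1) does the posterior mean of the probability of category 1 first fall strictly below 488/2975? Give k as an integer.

k = 3

obs 1: x=2 → posterior Dirichlet(11/2, 10/3, 3, 7)
obs 2: x=0 → posterior Dirichlet(13/2, 10/3, 3, 7)
obs 3: x=0 → posterior Dirichlet(15/2, 10/3, 3, 7)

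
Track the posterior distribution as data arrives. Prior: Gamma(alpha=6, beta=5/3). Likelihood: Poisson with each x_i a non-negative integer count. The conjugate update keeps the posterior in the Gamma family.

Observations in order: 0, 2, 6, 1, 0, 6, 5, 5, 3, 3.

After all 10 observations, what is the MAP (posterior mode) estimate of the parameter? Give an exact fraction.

obs 1: x=0 → posterior Gamma(6, 8/3)
obs 2: x=2 → posterior Gamma(8, 11/3)
obs 3: x=6 → posterior Gamma(14, 14/3)
obs 4: x=1 → posterior Gamma(15, 17/3)
obs 5: x=0 → posterior Gamma(15, 20/3)
obs 6: x=6 → posterior Gamma(21, 23/3)
obs 7: x=5 → posterior Gamma(26, 26/3)
obs 8: x=5 → posterior Gamma(31, 29/3)
obs 9: x=3 → posterior Gamma(34, 32/3)
obs 10: x=3 → posterior Gamma(37, 35/3)

108/35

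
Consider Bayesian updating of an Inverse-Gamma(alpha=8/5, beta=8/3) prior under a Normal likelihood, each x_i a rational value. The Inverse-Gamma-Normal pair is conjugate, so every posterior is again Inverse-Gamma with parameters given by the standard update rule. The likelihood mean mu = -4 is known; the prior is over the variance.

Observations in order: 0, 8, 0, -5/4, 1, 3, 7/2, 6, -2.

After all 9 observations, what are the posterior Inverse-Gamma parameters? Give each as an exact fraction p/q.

obs 1: x=0 → posterior Inverse-Gamma(21/10, 32/3)
obs 2: x=8 → posterior Inverse-Gamma(13/5, 248/3)
obs 3: x=0 → posterior Inverse-Gamma(31/10, 272/3)
obs 4: x=-5/4 → posterior Inverse-Gamma(18/5, 9067/96)
obs 5: x=1 → posterior Inverse-Gamma(41/10, 10267/96)
obs 6: x=3 → posterior Inverse-Gamma(23/5, 12619/96)
obs 7: x=7/2 → posterior Inverse-Gamma(51/10, 15319/96)
obs 8: x=6 → posterior Inverse-Gamma(28/5, 20119/96)
obs 9: x=-2 → posterior Inverse-Gamma(61/10, 20311/96)

alpha=61/10, beta=20311/96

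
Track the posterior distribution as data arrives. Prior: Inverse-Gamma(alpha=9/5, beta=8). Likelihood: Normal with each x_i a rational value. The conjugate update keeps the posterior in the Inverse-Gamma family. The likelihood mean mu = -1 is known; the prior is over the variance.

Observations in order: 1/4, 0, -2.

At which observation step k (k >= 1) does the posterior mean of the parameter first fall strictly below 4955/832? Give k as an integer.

obs 1: x=1/4 → posterior Inverse-Gamma(23/10, 281/32)
obs 2: x=0 → posterior Inverse-Gamma(14/5, 297/32)
obs 3: x=-2 → posterior Inverse-Gamma(33/10, 313/32)

k = 2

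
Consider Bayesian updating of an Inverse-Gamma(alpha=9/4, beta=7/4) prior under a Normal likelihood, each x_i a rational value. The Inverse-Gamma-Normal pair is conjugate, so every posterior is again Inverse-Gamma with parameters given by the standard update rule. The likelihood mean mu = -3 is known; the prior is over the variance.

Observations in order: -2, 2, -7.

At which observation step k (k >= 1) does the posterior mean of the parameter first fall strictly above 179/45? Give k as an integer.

k = 2

obs 1: x=-2 → posterior Inverse-Gamma(11/4, 9/4)
obs 2: x=2 → posterior Inverse-Gamma(13/4, 59/4)
obs 3: x=-7 → posterior Inverse-Gamma(15/4, 91/4)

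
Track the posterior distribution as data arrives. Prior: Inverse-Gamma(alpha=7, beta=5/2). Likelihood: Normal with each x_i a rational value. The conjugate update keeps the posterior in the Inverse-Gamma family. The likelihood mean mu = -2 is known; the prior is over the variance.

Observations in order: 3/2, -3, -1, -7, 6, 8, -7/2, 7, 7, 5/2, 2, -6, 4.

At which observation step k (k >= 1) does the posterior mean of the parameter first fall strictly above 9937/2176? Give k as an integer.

obs 1: x=3/2 → posterior Inverse-Gamma(15/2, 69/8)
obs 2: x=-3 → posterior Inverse-Gamma(8, 73/8)
obs 3: x=-1 → posterior Inverse-Gamma(17/2, 77/8)
obs 4: x=-7 → posterior Inverse-Gamma(9, 177/8)
obs 5: x=6 → posterior Inverse-Gamma(19/2, 433/8)
obs 6: x=8 → posterior Inverse-Gamma(10, 833/8)
obs 7: x=-7/2 → posterior Inverse-Gamma(21/2, 421/4)
obs 8: x=7 → posterior Inverse-Gamma(11, 583/4)
obs 9: x=7 → posterior Inverse-Gamma(23/2, 745/4)
obs 10: x=5/2 → posterior Inverse-Gamma(12, 1571/8)
obs 11: x=2 → posterior Inverse-Gamma(25/2, 1635/8)
obs 12: x=-6 → posterior Inverse-Gamma(13, 1699/8)
obs 13: x=4 → posterior Inverse-Gamma(27/2, 1843/8)

k = 5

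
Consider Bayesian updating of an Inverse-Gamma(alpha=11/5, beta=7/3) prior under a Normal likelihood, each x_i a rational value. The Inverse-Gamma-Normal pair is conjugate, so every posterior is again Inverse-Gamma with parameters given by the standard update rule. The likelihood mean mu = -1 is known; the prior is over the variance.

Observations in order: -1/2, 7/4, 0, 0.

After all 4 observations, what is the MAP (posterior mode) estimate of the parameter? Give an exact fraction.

3475/2496

obs 1: x=-1/2 → posterior Inverse-Gamma(27/10, 59/24)
obs 2: x=7/4 → posterior Inverse-Gamma(16/5, 599/96)
obs 3: x=0 → posterior Inverse-Gamma(37/10, 647/96)
obs 4: x=0 → posterior Inverse-Gamma(21/5, 695/96)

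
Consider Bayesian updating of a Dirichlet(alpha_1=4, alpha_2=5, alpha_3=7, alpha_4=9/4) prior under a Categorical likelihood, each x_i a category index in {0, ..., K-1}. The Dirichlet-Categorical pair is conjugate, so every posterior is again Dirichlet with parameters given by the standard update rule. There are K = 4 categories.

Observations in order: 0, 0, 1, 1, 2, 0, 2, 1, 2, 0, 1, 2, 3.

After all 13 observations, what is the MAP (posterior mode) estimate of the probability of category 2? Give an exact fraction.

obs 1: x=0 → posterior Dirichlet(5, 5, 7, 9/4)
obs 2: x=0 → posterior Dirichlet(6, 5, 7, 9/4)
obs 3: x=1 → posterior Dirichlet(6, 6, 7, 9/4)
obs 4: x=1 → posterior Dirichlet(6, 7, 7, 9/4)
obs 5: x=2 → posterior Dirichlet(6, 7, 8, 9/4)
obs 6: x=0 → posterior Dirichlet(7, 7, 8, 9/4)
obs 7: x=2 → posterior Dirichlet(7, 7, 9, 9/4)
obs 8: x=1 → posterior Dirichlet(7, 8, 9, 9/4)
obs 9: x=2 → posterior Dirichlet(7, 8, 10, 9/4)
obs 10: x=0 → posterior Dirichlet(8, 8, 10, 9/4)
obs 11: x=1 → posterior Dirichlet(8, 9, 10, 9/4)
obs 12: x=2 → posterior Dirichlet(8, 9, 11, 9/4)
obs 13: x=3 → posterior Dirichlet(8, 9, 11, 13/4)

40/109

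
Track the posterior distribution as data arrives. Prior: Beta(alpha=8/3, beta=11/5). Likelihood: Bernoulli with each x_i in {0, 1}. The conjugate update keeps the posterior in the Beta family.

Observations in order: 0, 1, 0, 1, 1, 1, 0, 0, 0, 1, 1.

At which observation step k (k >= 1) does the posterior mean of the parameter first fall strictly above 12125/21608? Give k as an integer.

k = 5

obs 1: x=0 → posterior Beta(8/3, 16/5)
obs 2: x=1 → posterior Beta(11/3, 16/5)
obs 3: x=0 → posterior Beta(11/3, 21/5)
obs 4: x=1 → posterior Beta(14/3, 21/5)
obs 5: x=1 → posterior Beta(17/3, 21/5)
obs 6: x=1 → posterior Beta(20/3, 21/5)
obs 7: x=0 → posterior Beta(20/3, 26/5)
obs 8: x=0 → posterior Beta(20/3, 31/5)
obs 9: x=0 → posterior Beta(20/3, 36/5)
obs 10: x=1 → posterior Beta(23/3, 36/5)
obs 11: x=1 → posterior Beta(26/3, 36/5)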